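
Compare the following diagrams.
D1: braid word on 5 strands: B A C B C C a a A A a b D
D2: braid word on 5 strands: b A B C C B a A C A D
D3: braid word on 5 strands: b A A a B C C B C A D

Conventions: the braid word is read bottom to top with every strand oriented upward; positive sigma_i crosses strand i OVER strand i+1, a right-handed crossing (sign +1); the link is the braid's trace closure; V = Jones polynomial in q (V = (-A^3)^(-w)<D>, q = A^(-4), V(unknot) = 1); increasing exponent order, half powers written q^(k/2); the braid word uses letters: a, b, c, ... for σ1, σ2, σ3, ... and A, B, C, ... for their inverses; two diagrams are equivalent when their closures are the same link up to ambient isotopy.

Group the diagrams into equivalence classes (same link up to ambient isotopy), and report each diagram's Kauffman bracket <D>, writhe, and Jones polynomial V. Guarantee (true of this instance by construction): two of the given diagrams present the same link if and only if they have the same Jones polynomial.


grouping into links: {D1} | {D2, D3}
V(D1) = q^(-9/2) - q^(-5/2) - q^(-3/2) - q^(-1/2)  (w -5, c 13, <D> = A^-13 + A^-9 + A^-5 - A^3)
V(D2) = -q^(-15/2) + q^(-13/2) - 2q^(-11/2) + 2q^(-9/2) - 2q^(-7/2) + q^(-5/2) - q^(-3/2)  (w -7, c 11, <D> = A^-15 - A^-11 + 2A^-7 - 2A^-3 + 2A - A^5 + A^9)
D3 (bracket A^-15 - A^-11 + 2A^-7 - 2A^-3 + 2A - A^5 + A^9; 11 crossings at w = -7): V = -q^(-15/2) + q^(-13/2) - 2q^(-11/2) + 2q^(-9/2) - 2q^(-7/2) + q^(-5/2) - q^(-3/2)
why: 2 values of V(q) split the 3 diagrams


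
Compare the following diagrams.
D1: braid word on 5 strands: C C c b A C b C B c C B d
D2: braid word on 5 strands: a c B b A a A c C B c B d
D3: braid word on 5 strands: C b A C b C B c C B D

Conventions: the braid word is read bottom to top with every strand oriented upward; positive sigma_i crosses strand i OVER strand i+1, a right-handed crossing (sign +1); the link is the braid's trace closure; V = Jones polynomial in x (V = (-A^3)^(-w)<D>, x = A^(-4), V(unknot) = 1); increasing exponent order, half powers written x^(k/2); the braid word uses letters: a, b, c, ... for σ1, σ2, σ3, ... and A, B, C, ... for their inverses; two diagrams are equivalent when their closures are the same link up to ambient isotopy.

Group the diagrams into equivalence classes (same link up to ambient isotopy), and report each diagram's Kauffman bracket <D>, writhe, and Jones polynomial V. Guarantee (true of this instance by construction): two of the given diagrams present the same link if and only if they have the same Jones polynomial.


grouping into links: {D1, D3} | {D2}
V(D1) = x^(-11/2) - x^(-9/2) + x^(-7/2) - 2x^(-5/2) + x^(-3/2) - 2x^(-1/2)  (w -3, c 13, <D> = 2A^-7 - A^-3 + 2A - A^5 + A^9 - A^13)
D2 (bracket A^-7 + A^13; 13 crossings at w = +1): V = -x^(-5/2) - x^(5/2)
D3 (bracket 2A^-13 - A^-9 + 2A^-5 - A^-1 + A^3 - A^7; 11 crossings at w = -5): V = x^(-11/2) - x^(-9/2) + x^(-7/2) - 2x^(-5/2) + x^(-3/2) - 2x^(-1/2)
why: V(x) takes 2 values over 3 diagrams, fixing the grouping


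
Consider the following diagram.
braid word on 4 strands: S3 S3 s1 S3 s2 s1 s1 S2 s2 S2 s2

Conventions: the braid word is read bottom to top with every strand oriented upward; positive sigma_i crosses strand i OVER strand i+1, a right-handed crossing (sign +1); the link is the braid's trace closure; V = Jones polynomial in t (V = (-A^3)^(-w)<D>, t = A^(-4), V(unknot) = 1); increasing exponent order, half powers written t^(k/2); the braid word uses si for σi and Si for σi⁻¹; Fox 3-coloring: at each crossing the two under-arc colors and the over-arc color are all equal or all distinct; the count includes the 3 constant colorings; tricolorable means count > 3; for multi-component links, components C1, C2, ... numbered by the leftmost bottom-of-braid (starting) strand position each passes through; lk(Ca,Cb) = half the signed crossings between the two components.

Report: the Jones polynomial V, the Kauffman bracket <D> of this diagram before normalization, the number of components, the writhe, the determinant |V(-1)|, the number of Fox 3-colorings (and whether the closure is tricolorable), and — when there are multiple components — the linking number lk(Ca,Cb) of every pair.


V(t) = -t^-3 + t^-2 - t^-1 + 3 - t + t^2 - t^3
bracket: A^-9 - A^-5 + A^-1 - 3A^3 + A^7 - A^11 + A^15, w = +1
1 component, writhe +1, over 11 crossings
det 9, colorings 27 of 3^11 — tricolorable
observation: the span of V is 6, forcing >= 6 crossings in any diagram


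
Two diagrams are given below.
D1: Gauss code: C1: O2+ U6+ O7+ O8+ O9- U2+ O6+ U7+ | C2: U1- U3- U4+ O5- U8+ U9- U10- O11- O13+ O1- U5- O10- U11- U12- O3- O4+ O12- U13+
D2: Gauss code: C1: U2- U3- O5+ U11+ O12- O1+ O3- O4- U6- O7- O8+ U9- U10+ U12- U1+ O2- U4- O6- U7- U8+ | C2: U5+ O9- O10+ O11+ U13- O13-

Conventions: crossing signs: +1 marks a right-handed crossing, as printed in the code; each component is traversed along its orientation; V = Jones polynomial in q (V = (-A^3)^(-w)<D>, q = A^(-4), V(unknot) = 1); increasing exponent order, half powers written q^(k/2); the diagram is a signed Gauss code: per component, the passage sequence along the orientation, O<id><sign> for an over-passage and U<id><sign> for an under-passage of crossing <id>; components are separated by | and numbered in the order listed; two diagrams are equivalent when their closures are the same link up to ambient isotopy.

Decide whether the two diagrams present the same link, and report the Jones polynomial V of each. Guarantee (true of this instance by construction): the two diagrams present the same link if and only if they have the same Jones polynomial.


equivalent: no
D1 (bracket -A^-17 + 2A^-5 + 2A^-1 - A^11; 13 crossings at w = -1): V = q^(-7/2) - 2q^(-1/2) - 2q^(1/2) + q^(7/2)
V(D2) = q^(-7/2) - q^(-5/2) + q^(-3/2) - 2q^(-1/2) - q^(3/2)  [13 crossings, <D> = A^-15 + 2A^-7 - A^-3 + A - A^5, w = -3]
observation: 2 values of V(q) split the 2 diagrams


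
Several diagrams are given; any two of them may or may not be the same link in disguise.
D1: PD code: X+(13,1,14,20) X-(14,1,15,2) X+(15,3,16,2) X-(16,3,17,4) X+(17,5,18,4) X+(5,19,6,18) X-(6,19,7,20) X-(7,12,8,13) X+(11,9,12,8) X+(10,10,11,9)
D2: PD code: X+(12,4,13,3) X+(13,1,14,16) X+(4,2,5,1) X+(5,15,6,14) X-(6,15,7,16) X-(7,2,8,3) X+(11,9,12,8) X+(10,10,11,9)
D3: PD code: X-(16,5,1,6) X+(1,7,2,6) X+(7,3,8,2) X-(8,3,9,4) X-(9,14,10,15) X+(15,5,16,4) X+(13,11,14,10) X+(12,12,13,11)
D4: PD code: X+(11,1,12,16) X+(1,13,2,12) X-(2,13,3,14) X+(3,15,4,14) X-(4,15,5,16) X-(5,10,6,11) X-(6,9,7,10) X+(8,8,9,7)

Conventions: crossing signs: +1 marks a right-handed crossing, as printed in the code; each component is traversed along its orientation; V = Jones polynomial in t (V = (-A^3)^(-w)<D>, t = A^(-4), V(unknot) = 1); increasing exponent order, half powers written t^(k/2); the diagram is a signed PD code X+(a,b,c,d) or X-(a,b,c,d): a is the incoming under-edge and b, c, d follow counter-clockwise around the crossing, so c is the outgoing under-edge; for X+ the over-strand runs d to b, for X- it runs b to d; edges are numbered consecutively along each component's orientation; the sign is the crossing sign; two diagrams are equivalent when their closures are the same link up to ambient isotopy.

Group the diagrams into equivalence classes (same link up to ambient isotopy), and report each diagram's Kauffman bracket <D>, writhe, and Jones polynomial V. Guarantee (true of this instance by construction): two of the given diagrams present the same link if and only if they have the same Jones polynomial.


classes: {D1, D2, D3, D4}
V(D1) = 1  [10 crossings, <D> = A^6, w = +2]
V(D2) = 1  [8 crossings, <D> = A^12, w = +4]
V(D3) = 1  (w +2, c 8, <D> = A^6)
V(D4) = 1  (w 0, c 8, <D> = 1)
note: all 4 diagrams share one V(t), hence one class


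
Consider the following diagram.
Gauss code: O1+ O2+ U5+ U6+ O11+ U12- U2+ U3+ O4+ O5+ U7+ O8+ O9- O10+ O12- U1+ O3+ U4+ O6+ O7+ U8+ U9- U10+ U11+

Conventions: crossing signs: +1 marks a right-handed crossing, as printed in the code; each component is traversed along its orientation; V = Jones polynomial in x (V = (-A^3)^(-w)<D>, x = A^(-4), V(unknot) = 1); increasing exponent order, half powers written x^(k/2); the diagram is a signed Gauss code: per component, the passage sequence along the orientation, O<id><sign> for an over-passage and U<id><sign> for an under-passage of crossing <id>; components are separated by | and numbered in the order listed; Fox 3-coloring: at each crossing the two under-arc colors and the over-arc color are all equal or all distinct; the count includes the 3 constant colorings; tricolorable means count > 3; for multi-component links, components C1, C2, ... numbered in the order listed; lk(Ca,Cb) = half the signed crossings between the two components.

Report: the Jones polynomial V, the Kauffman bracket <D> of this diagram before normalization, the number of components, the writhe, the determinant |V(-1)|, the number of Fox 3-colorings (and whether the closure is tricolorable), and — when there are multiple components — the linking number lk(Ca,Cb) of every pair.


Jones polynomial: V(x) = x^3 + x^5 - x^8
<D> = -A^-8 + A^4 + A^12; writhe +8
components 1, writhe +8 (12 crossings)
3-colorings: 9 of 3^12, det 3 — tricolorable
note: V spans 5 powers of x: at least 5 crossings in any diagram


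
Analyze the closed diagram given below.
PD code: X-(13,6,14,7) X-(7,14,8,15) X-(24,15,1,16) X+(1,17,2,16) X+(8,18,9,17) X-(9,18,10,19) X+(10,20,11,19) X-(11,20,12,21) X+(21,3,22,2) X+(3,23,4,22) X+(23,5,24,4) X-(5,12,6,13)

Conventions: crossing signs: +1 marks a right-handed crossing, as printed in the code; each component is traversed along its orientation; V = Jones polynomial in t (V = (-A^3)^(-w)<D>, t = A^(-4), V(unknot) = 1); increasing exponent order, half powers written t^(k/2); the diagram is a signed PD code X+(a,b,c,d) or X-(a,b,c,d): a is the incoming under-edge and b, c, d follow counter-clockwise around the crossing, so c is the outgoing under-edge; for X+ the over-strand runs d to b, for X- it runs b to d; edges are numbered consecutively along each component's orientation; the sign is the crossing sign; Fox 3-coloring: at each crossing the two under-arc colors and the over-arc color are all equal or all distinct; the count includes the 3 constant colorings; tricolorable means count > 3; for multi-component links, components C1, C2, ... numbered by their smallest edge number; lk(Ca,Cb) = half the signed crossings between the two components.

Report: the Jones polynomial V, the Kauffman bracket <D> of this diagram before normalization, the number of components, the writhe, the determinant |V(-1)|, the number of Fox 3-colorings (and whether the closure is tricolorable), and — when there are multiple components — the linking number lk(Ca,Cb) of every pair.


V = -t^-3 + t^-2 - t^-1 + 3 - t + t^2 - t^3
<D> = -A^-12 + A^-8 - A^-4 + 3 - A^4 + A^8 - A^12 (w = 0)
1 component over 12 crossings, w = 0
27 Fox colorings among 3^12, |V(-1)| = 9: tricolorable
why: V spans 6 powers of t: at least 6 crossings in any diagram


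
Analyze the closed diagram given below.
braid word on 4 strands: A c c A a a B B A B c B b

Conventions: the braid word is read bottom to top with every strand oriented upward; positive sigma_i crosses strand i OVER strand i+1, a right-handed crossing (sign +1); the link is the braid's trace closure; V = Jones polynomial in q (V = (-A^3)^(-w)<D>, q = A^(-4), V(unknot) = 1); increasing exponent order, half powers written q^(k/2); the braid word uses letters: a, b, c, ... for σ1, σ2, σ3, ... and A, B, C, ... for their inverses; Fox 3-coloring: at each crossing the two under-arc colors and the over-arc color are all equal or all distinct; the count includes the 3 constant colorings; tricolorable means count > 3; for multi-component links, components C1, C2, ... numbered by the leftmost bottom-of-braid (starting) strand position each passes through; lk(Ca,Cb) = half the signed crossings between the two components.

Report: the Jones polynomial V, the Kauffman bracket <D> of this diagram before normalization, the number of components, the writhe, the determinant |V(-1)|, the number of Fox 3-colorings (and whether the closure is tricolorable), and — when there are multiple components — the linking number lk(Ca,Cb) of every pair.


Jones polynomial: V(q) = -q^-3 + q^-2 - q^-1 + 3 - q + q^2 - q^3
<D> = A^-15 - A^-11 + A^-7 - 3A^-3 + A - A^5 + A^9; writhe -1
components 1, writhe -1 (13 crossings)
3-colorings: 27 of 3^13, det 9 — tricolorable
note: w = -1 shifts under R1 moves; the (-A^3)^(1) factor cancels that in V


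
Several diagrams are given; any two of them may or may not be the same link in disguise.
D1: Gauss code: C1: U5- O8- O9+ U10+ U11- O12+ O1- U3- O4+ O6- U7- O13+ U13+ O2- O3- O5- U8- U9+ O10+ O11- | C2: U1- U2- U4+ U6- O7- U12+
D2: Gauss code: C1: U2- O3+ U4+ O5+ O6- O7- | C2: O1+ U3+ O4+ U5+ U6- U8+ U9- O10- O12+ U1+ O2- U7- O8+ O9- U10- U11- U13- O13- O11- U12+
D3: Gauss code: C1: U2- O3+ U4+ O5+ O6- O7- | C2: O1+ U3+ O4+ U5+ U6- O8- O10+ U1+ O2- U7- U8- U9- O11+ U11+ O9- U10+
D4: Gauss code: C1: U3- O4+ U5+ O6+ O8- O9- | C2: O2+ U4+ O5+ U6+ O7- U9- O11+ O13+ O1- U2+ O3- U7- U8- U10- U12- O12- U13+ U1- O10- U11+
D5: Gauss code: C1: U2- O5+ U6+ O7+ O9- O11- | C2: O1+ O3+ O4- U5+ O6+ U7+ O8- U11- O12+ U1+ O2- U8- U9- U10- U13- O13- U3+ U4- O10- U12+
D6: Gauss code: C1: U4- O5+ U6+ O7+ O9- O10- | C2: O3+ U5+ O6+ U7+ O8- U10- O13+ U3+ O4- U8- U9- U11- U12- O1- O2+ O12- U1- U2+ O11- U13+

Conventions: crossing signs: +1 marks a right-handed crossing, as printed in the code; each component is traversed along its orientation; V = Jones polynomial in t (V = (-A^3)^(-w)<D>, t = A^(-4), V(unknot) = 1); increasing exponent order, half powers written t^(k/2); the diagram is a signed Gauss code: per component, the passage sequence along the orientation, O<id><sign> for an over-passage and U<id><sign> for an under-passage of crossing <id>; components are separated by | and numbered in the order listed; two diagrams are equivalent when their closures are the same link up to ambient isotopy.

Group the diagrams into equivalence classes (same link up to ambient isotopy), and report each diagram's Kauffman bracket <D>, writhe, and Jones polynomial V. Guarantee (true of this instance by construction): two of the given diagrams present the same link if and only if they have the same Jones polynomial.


equivalence classes: {D1} | {D2, D3, D4, D5, D6}
D1 (bracket A^-7 + A; 13 crossings at w = -3): V = -t^(-5/2) - t^(-1/2)
D2 (bracket -A^-17 + 2A^-13 - A^-9 + 2A^-5 - A^-1 + A^3; 13 crossings at w = -1): V = -t^(-3/2) + t^(-1/2) - 2t^(1/2) + t^(3/2) - 2t^(5/2) + t^(7/2)
V(D3) = -t^(-3/2) + t^(-1/2) - 2t^(1/2) + t^(3/2) - 2t^(5/2) + t^(7/2)  (w +1, c 11, <D> = -A^-11 + 2A^-7 - A^-3 + 2A - A^5 + A^9)
V(D4) = -t^(-3/2) + t^(-1/2) - 2t^(1/2) + t^(3/2) - 2t^(5/2) + t^(7/2)  [13 crossings, <D> = -A^-17 + 2A^-13 - A^-9 + 2A^-5 - A^-1 + A^3, w = -1]
D5 (bracket -A^-17 + 2A^-13 - A^-9 + 2A^-5 - A^-1 + A^3; 13 crossings at w = -1): V = -t^(-3/2) + t^(-1/2) - 2t^(1/2) + t^(3/2) - 2t^(5/2) + t^(7/2)
V(D6) = -t^(-3/2) + t^(-1/2) - 2t^(1/2) + t^(3/2) - 2t^(5/2) + t^(7/2)  (w -1, c 13, <D> = -A^-17 + 2A^-13 - A^-9 + 2A^-5 - A^-1 + A^3)
observation: 2 classes among 6 diagrams; unequal V(t) rules out equality


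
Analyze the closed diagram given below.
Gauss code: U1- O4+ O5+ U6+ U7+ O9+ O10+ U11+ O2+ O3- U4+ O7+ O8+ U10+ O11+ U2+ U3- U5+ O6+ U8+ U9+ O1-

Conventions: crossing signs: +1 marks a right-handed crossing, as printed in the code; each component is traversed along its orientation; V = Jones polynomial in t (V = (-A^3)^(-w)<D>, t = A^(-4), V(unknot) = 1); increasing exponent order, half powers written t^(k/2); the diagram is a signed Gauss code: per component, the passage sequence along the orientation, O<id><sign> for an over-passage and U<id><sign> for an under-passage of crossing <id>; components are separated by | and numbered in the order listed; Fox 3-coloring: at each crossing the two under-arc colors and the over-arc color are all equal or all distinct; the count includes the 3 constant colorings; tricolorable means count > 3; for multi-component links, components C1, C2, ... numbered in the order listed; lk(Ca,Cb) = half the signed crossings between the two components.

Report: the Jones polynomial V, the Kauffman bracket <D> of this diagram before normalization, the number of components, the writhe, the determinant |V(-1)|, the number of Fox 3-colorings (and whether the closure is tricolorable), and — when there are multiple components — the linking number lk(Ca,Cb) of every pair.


V = t^3 + t^5 - t^8
<D> = A^-11 - A - A^9 (w = +7)
1 component over 11 crossings, w = +7
9 Fox colorings among 3^11, |V(-1)| = 3: tricolorable
why: the span of V is 5, forcing >= 5 crossings in any diagram


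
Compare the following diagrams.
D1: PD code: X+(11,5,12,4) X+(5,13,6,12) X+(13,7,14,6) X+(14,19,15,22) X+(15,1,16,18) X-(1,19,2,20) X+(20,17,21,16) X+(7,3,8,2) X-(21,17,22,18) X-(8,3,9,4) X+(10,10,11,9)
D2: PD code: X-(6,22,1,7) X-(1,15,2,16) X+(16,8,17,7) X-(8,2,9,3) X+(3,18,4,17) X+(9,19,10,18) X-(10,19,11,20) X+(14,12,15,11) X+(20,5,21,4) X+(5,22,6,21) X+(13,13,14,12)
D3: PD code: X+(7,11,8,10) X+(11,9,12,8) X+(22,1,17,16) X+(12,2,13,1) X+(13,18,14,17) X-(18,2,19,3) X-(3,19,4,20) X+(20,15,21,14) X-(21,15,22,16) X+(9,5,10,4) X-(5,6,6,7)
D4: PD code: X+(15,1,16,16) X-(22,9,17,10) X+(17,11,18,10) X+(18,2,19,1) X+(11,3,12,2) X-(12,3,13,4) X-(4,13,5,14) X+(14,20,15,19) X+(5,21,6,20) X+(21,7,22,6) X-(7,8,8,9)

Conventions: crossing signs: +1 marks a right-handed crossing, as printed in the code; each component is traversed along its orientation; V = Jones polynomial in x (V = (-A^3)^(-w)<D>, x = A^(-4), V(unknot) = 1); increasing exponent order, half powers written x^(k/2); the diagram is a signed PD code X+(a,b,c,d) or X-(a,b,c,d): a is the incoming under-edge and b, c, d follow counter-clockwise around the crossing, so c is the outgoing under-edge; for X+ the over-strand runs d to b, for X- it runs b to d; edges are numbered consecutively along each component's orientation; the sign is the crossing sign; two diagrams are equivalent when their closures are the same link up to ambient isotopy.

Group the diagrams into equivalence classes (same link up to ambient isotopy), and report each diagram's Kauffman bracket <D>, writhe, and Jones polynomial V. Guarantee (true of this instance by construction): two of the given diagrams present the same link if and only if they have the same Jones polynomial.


equivalence classes: {D1, D3} | {D2} | {D4}
D1 (bracket -A^-3 + A^5 + A^9 + A^13; 11 crossings at w = +5): V = -x^(1/2) - x^(3/2) - x^(5/2) + x^(9/2)
V(D2) = -x^(-3/2) + x^(-1/2) - 2x^(1/2) + x^(3/2) - 2x^(5/2) + x^(7/2)  [11 crossings, <D> = -A^-5 + 2A^-1 - A^3 + 2A^7 - A^11 + A^15, w = +3]
V(D3) = -x^(1/2) - x^(3/2) - x^(5/2) + x^(9/2)  (w +3, c 11, <D> = -A^-9 + A^-1 + A^3 + A^7)
D4 (bracket A^-9 + A^-1 - A^3 + A^7; 11 crossings at w = +3): V = -x^(1/2) + x^(3/2) - x^(5/2) - x^(9/2)
observation: 3 classes among 4 diagrams; unequal V(x) rules out equality


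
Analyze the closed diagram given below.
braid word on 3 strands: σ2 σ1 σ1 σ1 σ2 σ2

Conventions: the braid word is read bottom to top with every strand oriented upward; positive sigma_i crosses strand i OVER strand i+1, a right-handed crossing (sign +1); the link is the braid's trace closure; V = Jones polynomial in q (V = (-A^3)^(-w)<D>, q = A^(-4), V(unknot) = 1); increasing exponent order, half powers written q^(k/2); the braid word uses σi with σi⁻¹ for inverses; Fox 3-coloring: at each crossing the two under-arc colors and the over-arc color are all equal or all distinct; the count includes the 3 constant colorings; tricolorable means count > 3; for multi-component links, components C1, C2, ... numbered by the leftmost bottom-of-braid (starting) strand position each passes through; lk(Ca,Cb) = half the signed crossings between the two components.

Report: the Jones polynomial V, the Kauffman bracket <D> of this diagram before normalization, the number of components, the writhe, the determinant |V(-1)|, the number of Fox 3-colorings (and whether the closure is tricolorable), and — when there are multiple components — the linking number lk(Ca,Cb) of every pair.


V(q) = q^2 + 2q^4 - 2q^5 + q^6 - 2q^7 + q^8
bracket: A^-14 - 2A^-10 + A^-6 - 2A^-2 + 2A^2 + A^10, w = +6
1 component, writhe +6, over 6 crossings
det 9, colorings 27 of 3^6 — tricolorable
observation: |V(-1)| = 9: so tricolorable, since 3 divides 9


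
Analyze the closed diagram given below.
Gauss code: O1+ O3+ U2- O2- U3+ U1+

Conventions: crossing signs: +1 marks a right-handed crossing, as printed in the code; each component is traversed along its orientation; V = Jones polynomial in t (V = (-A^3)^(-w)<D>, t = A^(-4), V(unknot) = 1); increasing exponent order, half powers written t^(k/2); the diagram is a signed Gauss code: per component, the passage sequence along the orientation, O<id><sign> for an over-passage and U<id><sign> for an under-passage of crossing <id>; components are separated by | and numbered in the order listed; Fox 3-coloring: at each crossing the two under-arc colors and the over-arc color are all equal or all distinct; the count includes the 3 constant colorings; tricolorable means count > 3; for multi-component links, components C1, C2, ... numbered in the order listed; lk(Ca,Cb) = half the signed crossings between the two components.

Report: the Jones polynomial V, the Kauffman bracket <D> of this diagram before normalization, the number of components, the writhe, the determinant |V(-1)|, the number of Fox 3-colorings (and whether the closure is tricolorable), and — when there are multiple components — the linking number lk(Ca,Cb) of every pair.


V = 1
<D> = -A^3 (w = +1)
1 component over 3 crossings, w = +1
3 Fox colorings among 3^3, |V(-1)| = 1: not tricolorable
why: det 1 = |V(-1)|; not divisible by 3, so not tricolorable


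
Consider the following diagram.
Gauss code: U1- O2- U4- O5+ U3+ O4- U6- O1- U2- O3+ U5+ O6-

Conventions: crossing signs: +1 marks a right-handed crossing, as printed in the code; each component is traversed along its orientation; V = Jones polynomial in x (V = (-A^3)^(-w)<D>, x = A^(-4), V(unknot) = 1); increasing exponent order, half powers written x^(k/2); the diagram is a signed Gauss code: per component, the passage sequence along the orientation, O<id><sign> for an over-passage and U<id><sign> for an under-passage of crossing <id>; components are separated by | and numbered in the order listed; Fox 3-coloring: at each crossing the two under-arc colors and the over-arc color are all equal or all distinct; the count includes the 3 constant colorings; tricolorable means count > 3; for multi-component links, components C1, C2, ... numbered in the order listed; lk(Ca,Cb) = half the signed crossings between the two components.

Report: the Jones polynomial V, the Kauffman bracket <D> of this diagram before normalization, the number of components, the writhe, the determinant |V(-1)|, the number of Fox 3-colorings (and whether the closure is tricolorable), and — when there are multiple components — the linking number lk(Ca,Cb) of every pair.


V = x^-5 - 2x^-4 + 2x^-3 - 2x^-2 + 2x^-1 - 1 + x
<D> = A^-10 - A^-6 + 2A^-2 - 2A^2 + 2A^6 - 2A^10 + A^14 (w = -2)
1 component over 6 crossings, w = -2
3 Fox colorings among 3^6, |V(-1)| = 11: not tricolorable
why: the span of V is 6, forcing >= 6 crossings in any diagram


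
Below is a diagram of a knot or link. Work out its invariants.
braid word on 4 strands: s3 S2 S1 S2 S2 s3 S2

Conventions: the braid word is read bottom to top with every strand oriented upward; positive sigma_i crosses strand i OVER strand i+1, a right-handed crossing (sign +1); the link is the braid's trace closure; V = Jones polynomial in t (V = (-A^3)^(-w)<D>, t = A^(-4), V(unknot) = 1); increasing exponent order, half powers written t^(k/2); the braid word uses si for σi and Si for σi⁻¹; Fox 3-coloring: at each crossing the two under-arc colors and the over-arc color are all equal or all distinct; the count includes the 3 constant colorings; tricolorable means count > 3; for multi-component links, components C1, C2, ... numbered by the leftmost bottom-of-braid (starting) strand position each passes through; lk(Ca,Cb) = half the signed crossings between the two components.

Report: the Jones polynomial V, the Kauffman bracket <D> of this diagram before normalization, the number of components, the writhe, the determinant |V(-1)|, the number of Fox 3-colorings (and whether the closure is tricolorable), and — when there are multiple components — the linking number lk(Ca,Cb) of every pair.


V(t) = t^-5 - 2t^-4 + 2t^-3 - 2t^-2 + 2t^-1 - 1 + t
bracket: -A^-13 + A^-9 - 2A^-5 + 2A^-1 - 2A^3 + 2A^7 - A^11, w = -3
1 component, writhe -3, over 7 crossings
det 11, colorings 3 of 3^7 — not tricolorable
observation: |V(-1)| = 11: so not tricolorable, since 3 does not divide 11


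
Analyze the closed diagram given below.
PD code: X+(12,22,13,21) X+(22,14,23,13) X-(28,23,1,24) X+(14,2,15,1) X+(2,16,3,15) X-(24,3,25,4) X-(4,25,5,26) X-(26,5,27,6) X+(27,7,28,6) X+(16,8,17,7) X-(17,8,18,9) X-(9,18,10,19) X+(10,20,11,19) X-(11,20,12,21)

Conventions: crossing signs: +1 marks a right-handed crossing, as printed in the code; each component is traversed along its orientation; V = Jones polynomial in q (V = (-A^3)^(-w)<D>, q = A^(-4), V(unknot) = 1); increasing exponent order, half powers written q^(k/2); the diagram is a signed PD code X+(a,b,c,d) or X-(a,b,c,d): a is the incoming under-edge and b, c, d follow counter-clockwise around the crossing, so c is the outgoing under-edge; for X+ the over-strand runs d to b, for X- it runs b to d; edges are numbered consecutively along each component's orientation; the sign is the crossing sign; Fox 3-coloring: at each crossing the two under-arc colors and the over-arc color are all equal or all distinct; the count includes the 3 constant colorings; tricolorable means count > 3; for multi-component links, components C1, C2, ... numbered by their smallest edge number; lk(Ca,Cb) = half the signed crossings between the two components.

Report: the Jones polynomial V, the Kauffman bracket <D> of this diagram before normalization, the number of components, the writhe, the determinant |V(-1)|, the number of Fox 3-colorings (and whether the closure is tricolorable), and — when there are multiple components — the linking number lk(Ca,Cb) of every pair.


V(q) = -q^-3 + 2q^-2 - 2q^-1 + 3 - 2q + 2q^2 - q^3
bracket: -A^-12 + 2A^-8 - 2A^-4 + 3 - 2A^4 + 2A^8 - A^12, w = 0
1 component, writhe 0, over 14 crossings
det 13, colorings 3 of 3^14 — not tricolorable
observation: w = 0 (over 14 crossings) is diagram-only; (-A^3)^(0) removes it from V


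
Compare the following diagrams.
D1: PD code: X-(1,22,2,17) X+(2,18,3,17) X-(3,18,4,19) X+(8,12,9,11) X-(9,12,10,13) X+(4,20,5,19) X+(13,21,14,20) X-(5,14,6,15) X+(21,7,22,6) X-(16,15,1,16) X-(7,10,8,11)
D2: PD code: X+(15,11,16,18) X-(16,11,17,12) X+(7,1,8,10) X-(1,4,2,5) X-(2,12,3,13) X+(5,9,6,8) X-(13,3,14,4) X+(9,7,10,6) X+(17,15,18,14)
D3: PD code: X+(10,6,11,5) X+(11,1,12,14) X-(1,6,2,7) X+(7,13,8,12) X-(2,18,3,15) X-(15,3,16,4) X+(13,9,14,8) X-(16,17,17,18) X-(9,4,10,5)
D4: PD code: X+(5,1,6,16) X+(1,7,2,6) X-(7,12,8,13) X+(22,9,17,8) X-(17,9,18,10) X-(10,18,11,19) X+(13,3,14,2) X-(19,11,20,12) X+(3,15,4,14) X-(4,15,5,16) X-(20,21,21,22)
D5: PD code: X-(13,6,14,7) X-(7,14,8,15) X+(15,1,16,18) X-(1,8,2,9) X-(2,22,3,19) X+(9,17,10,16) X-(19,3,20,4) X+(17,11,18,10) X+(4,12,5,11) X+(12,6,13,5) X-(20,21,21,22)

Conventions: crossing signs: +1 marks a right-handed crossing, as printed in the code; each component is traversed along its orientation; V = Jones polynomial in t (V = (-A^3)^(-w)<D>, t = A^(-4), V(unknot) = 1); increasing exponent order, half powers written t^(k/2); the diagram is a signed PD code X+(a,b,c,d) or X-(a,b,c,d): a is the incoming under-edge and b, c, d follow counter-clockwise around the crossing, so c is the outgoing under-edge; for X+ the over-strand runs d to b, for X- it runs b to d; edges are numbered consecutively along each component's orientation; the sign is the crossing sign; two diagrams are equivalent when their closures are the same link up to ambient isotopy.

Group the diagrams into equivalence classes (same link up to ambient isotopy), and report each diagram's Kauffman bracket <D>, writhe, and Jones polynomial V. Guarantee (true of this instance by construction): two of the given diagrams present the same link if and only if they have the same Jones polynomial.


equivalence classes: {D1} | {D2, D3, D4, D5}
D1 (bracket A^-13 + A^-5; 11 crossings at w = -1): V = -t^(1/2) - t^(5/2)
V(D2) = -t^(-3/2) - 2t^(1/2) + t^(3/2) - t^(5/2) + t^(7/2)  [9 crossings, <D> = -A^-11 + A^-7 - A^-3 + 2A + A^9, w = +1]
V(D3) = -t^(-3/2) - 2t^(1/2) + t^(3/2) - t^(5/2) + t^(7/2)  (w -1, c 9, <D> = -A^-17 + A^-13 - A^-9 + 2A^-5 + A^3)
V(D4) = -t^(-3/2) - 2t^(1/2) + t^(3/2) - t^(5/2) + t^(7/2)  (w -1, c 11, <D> = -A^-17 + A^-13 - A^-9 + 2A^-5 + A^3)
V(D5) = -t^(-3/2) - 2t^(1/2) + t^(3/2) - t^(5/2) + t^(7/2)  [11 crossings, <D> = -A^-17 + A^-13 - A^-9 + 2A^-5 + A^3, w = -1]
observation: 2 values of V(t) split the 5 diagrams


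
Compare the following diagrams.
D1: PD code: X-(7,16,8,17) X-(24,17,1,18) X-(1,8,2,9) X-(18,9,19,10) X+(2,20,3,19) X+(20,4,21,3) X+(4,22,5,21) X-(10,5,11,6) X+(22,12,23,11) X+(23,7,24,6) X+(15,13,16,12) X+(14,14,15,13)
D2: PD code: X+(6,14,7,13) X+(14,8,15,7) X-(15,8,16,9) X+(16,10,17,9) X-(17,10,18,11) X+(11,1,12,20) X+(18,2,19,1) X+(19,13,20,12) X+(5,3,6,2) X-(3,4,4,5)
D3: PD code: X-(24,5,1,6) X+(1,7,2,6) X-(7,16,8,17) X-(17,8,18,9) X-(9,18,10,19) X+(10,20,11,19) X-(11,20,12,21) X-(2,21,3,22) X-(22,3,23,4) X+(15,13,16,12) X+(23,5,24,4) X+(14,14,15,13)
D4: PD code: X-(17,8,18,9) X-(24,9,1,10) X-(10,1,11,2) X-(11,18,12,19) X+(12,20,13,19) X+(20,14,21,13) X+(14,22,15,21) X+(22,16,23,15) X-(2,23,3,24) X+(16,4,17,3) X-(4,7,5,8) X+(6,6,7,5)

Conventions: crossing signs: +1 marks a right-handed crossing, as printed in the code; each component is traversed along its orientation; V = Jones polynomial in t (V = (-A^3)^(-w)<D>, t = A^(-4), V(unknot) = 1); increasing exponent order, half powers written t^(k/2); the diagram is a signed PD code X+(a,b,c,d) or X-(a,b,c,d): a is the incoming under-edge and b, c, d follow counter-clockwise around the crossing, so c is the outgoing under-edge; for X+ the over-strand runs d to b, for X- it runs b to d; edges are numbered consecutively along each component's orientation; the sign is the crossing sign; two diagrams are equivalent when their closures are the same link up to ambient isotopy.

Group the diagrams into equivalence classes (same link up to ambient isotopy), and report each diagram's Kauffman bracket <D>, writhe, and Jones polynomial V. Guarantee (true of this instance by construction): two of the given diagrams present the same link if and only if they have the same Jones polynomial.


grouping into links: {D1, D4} | {D2} | {D3}
V(D1) = -t^-3 + t^-2 - t^-1 + 3 - t + t^2 - t^3  (w +2, c 12, <D> = -A^-6 + A^-2 - A^2 + 3A^6 - A^10 + A^14 - A^18)
V(D2) = t + t^3 - t^4  [10 crossings, <D> = -A^-4 + 1 + A^8, w = +4]
V(D3) = -t^-4 + t^-3 + t^-1  [12 crossings, <D> = A^-2 + A^6 - A^10, w = -2]
D4 (bracket -A^-12 + A^-8 - A^-4 + 3 - A^4 + A^8 - A^12; 12 crossings at w = 0): V = -t^-3 + t^-2 - t^-1 + 3 - t + t^2 - t^3
key observation: 3 values of V(t) split the 4 diagrams


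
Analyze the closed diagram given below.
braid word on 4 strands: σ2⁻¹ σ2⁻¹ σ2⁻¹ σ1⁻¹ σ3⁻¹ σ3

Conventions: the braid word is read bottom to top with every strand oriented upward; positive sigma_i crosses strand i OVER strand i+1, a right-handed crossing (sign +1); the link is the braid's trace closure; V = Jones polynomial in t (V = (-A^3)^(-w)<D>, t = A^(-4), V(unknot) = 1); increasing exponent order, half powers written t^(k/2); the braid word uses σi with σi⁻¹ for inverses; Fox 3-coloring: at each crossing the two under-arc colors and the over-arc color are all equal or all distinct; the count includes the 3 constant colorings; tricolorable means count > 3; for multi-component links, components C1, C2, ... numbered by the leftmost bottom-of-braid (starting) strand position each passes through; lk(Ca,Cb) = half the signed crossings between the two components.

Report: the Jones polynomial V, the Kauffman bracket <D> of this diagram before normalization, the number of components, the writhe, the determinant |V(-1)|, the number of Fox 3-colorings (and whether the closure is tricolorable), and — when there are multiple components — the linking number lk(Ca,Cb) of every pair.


Jones polynomial: V(t) = t^(-9/2) - t^(-5/2) - t^(-3/2) - t^(-1/2)
<D> = -A^-10 - A^-6 - A^-2 + A^6; writhe -4
components 2, writhe -4 (6 crossings)
linking number lk(C1,C2) = 0
3-colorings: 27 of 3^7, det 0 — tricolorable
note: the 1 component pair carries total linking 0


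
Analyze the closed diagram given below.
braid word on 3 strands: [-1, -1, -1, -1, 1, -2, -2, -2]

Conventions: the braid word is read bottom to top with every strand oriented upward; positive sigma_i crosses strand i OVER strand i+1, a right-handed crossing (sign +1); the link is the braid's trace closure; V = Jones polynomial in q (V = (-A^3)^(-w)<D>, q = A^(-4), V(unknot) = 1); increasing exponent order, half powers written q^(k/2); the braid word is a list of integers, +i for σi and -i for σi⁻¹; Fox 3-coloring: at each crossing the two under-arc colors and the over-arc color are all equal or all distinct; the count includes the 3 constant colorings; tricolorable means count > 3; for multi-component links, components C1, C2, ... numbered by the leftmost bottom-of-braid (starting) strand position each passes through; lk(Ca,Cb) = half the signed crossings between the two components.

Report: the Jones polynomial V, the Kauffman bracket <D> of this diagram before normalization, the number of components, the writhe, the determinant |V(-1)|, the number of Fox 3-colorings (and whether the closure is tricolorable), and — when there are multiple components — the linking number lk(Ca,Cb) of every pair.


Jones polynomial: V(q) = q^-8 - 2q^-7 + q^-6 - 2q^-5 + 2q^-4 + q^-2
<D> = A^-10 + 2A^-2 - 2A^2 + A^6 - 2A^10 + A^14; writhe -6
components 1, writhe -6 (8 crossings)
3-colorings: 27 of 3^8, det 9 — tricolorable
note: V spans 6 powers of q: at least 6 crossings in any diagram


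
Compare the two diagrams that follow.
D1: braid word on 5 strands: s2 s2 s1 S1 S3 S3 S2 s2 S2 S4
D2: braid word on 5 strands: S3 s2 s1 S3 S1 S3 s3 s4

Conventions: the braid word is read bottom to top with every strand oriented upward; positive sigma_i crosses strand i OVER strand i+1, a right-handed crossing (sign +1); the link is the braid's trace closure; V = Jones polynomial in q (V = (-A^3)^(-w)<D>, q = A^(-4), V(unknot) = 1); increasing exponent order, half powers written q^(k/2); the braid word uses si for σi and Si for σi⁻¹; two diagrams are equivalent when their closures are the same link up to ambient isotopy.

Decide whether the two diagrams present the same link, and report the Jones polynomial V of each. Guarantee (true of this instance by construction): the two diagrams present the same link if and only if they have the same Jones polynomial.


equivalent: yes
D1 (bracket A^-6 + A^-2 + A^2 + A^6; 10 crossings at w = -2): V = q^-3 + q^-2 + q^-1 + 1
V(D2) = q^-3 + q^-2 + q^-1 + 1  [8 crossings, <D> = 1 + A^4 + A^8 + A^12, w = 0]
observation: one V(q) for all 2 diagrams — one class (guaranteed)


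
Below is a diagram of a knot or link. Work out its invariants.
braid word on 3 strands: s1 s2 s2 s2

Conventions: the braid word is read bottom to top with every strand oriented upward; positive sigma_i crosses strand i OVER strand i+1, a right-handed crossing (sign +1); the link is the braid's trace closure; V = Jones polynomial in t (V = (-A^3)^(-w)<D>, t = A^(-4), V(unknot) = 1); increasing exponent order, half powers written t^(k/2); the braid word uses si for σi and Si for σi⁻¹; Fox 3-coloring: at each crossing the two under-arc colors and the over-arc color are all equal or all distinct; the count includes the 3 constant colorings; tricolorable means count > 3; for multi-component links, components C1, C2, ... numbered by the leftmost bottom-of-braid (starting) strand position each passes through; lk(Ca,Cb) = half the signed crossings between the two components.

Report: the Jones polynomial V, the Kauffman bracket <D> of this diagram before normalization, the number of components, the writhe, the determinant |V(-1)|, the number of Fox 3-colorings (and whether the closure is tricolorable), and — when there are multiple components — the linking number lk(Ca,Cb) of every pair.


V = t + t^3 - t^4
<D> = -A^-4 + 1 + A^8 (w = +4)
1 component over 4 crossings, w = +4
9 Fox colorings among 3^4, |V(-1)| = 3: tricolorable
why: V spans 3 powers of t: at least 3 crossings in any diagram


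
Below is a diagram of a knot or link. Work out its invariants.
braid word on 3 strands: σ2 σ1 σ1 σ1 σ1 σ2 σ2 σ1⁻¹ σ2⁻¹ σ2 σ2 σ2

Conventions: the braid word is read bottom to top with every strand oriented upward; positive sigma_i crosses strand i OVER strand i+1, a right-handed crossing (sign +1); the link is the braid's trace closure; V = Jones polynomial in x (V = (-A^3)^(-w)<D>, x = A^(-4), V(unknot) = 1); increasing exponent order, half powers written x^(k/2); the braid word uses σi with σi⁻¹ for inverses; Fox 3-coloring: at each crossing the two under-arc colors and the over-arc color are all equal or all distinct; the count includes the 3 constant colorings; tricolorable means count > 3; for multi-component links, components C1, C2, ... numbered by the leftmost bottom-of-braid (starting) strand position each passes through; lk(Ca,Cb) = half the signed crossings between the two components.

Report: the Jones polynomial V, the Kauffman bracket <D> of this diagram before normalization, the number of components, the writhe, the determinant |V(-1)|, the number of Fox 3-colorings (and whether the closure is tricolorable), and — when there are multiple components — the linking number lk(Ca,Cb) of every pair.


V = x^3 - x^4 + 4x^5 - 5x^6 + 6x^7 - 7x^8 + 6x^9 - 5x^10 + 3x^11 - x^12
<D> = -A^-24 + 3A^-20 - 5A^-16 + 6A^-12 - 7A^-8 + 6A^-4 - 5 + 4A^4 - A^8 + A^12 (w = +8)
1 component over 12 crossings, w = +8
9 Fox colorings among 3^12, |V(-1)| = 39: tricolorable
why: free reduction leaves σ2 σ1 σ1 σ1 σ1 σ2 σ2 σ1⁻¹ σ2 σ2 of the original 12 letters


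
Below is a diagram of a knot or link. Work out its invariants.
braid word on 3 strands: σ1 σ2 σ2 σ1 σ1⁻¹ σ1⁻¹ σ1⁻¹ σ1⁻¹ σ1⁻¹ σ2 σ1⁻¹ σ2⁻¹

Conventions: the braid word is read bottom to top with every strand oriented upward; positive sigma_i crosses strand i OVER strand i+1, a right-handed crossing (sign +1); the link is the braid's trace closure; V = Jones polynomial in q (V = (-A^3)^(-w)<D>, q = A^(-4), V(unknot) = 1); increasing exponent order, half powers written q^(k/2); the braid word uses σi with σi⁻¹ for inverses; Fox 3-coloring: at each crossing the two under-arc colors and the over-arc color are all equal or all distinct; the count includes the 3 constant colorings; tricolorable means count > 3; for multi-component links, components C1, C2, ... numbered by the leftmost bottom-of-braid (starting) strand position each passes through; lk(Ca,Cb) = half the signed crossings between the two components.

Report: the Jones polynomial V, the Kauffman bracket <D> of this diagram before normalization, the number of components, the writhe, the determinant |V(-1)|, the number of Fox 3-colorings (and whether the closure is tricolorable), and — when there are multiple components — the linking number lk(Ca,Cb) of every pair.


Jones polynomial: V(q) = -q^-6 + 2q^-5 - 3q^-4 + 4q^-3 - 4q^-2 + 4q^-1 - 2 + 2q - q^2
<D> = -A^-14 + 2A^-10 - 2A^-6 + 4A^-2 - 4A^2 + 4A^6 - 3A^10 + 2A^14 - A^18; writhe -2
components 1, writhe -2 (12 crossings)
3-colorings: 3 of 3^12, det 23 — not tricolorable
note: det 23 = |V(-1)|; not divisible by 3, so not tricolorable


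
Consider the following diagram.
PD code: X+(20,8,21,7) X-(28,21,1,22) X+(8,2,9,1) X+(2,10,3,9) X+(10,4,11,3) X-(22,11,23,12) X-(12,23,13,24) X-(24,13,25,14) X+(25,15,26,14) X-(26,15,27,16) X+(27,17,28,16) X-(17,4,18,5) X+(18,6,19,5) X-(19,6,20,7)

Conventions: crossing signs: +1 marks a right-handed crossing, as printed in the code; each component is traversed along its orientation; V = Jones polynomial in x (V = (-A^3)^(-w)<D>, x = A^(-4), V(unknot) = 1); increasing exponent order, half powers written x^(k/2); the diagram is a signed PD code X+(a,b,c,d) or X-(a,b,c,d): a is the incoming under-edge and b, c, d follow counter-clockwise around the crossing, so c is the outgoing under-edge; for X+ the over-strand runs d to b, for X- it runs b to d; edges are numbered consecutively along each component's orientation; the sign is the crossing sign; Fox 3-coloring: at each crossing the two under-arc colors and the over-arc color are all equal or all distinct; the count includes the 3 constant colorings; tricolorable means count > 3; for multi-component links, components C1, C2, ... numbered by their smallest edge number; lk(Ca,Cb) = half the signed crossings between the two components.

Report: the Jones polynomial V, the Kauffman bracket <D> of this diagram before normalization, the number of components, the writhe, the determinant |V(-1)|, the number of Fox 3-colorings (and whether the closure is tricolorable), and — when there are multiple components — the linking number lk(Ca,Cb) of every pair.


Jones polynomial: V(x) = -x^-3 + x^-2 - x^-1 + 3 - x + x^2 - x^3
<D> = -A^-12 + A^-8 - A^-4 + 3 - A^4 + A^8 - A^12; writhe 0
components 1, writhe 0 (14 crossings)
3-colorings: 27 of 3^14, det 9 — tricolorable
note: |V(-1)| = 9: so tricolorable, since 3 divides 9
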